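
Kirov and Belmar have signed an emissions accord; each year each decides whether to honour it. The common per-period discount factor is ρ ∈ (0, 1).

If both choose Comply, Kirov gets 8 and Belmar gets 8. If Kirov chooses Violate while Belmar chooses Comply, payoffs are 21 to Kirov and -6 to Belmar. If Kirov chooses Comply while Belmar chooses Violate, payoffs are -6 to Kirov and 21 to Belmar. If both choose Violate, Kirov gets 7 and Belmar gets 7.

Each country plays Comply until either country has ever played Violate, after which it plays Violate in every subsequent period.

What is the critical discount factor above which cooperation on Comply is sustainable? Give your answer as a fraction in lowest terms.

Under grim trigger the critical discount factor is (T−C)/(T−P) with T = 21, C = 8, P = 7.
ρ* = (21−8)/(21−7) = 13/14.

13/14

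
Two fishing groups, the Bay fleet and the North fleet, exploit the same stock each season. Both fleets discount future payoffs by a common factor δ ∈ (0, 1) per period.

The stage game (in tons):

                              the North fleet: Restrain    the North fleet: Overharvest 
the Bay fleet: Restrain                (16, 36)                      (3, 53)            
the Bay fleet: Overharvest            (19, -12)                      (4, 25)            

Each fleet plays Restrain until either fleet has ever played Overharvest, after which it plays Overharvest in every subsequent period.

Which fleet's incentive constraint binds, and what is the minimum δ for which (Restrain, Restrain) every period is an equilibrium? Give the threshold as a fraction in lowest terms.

the North fleet; δ ≥ 17/28

For the Bay fleet: deviation gain 19−16 = 3, per-period punishment loss 16−4 = 12. IC gives δ ≥ 3/15 = 1/5.
For the North fleet: gain 17, loss 11 per period, so δ ≥ 17/28.
The tighter constraint is the North fleet's, so cooperation needs δ ≥ 17/28.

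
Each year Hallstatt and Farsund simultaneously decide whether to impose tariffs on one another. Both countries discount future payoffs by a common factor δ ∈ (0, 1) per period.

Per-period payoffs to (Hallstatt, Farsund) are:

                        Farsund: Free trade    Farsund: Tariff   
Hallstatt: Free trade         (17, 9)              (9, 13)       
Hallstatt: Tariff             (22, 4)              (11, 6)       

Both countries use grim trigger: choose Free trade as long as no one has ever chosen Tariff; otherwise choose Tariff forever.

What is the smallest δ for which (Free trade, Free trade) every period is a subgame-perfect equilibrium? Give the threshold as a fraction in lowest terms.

4/7

Hallstatt's threshold: (22−17)/(22−11) = 5/11.
Farsund's threshold: (13−9)/(13−6) = 4/7.
5/11 < 4/7, so Farsund binds and δ* = 4/7.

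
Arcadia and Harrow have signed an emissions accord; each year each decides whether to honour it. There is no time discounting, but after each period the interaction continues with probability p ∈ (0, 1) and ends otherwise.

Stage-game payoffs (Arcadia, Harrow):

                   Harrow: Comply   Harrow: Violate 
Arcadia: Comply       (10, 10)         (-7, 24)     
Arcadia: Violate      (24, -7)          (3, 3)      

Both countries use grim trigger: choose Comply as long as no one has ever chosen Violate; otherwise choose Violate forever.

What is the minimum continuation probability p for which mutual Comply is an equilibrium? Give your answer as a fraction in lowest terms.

2/3

With no time discounting, the continuation probability p plays the role of the discount factor.
Grim-trigger IC: 10/(1−p) ≥ 24 + 3p/(1−p) ⇒ p ≥ (24−10)/(24−3) = 2/3.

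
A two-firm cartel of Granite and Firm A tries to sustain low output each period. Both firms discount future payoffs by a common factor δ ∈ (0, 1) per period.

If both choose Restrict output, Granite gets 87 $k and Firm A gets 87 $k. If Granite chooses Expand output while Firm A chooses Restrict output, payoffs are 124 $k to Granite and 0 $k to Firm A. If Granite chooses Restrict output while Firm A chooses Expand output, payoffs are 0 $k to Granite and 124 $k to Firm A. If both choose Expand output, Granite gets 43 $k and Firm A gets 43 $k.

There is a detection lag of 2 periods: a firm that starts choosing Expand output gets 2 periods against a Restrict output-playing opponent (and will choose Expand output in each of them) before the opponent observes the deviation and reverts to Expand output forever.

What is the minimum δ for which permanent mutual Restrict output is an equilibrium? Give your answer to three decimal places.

A deviator earns 124 for 2 periods, then 43 forever; cooperating earns 87 forever. Multiplying the IC by (1−δ):
87 ≥ 124(1−δ^2) + 43δ^2, so 81·δ^2 ≥ 37 and δ^2 ≥ 37/81.
δ ≥ (37/81)^(1/2) ≈ 0.676.

0.676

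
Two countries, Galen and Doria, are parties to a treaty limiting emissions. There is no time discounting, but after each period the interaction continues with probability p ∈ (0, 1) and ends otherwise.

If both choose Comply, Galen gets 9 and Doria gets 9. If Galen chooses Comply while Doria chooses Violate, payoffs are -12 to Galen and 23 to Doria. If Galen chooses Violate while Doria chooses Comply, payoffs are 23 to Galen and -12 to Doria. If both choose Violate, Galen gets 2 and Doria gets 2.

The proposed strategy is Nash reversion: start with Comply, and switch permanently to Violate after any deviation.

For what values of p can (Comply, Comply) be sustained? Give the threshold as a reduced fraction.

With no time discounting, the continuation probability p plays the role of the discount factor.
Grim-trigger IC: 9/(1−p) ≥ 23 + 2p/(1−p) ⇒ p ≥ (23−9)/(23−2) = 2/3.

2/3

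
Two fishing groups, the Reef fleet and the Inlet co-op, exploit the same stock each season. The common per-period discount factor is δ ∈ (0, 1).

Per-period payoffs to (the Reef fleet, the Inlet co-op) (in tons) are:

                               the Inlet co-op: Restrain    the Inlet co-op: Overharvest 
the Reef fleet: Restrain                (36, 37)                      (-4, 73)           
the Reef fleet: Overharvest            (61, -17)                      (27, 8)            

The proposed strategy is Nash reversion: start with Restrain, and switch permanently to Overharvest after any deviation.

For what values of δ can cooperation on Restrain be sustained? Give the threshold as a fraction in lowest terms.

25/34

the Reef fleet's threshold: (61−36)/(61−27) = 25/34.
the Inlet co-op's threshold: (73−37)/(73−8) = 36/65.
25/34 > 36/65, so the Reef fleet binds and δ* = 25/34.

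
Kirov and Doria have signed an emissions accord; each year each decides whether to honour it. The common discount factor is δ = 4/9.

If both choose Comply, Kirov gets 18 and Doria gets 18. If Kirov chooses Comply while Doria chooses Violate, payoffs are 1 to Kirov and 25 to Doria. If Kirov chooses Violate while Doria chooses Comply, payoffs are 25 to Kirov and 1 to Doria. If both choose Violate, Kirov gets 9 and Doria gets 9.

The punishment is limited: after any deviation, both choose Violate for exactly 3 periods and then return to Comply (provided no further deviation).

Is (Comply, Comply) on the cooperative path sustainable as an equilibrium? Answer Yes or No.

No

IC: δ+…+δ^3 ≥ (25−18)/(18−9) = 7/9.
At δ = 4/9: partial sum = 0.7298 < 0.7778. Cooperation not sustainable.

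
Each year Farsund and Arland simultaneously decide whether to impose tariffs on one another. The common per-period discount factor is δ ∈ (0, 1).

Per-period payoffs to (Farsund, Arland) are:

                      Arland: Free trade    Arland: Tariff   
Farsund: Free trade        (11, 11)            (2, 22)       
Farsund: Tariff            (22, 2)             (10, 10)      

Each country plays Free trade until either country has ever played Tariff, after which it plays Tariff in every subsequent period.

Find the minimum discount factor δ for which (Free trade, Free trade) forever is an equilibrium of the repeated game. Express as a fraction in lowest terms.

Cooperation forever yields 11 each period: 11/(1−δ).
Deviating yields 22 once, then 10 forever: 22 + 10δ/(1−δ).
No profitable deviation requires 11/(1−δ) ≥ 22 + 10δ/(1−δ).
Multiplying by (1−δ): 11 ≥ 22(1−δ) + 10δ = 22 − 12δ.
So 12δ ≥ 11, i.e. δ ≥ 11/12.

11/12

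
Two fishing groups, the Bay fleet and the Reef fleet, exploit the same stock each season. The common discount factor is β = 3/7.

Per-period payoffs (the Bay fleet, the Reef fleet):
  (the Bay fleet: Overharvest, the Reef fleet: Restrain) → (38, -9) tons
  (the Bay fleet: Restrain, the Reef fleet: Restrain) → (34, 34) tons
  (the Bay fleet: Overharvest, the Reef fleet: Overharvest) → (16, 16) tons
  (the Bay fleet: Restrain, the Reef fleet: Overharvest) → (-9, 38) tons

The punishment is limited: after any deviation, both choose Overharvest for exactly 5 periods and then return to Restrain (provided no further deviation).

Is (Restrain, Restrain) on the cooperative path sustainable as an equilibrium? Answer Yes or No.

A one-shot deviation gives 38 now, then 16 for 5 periods, then back to 34.
Gain from deviating: (38−34) today; loss: (34−16) in each of the next 5 periods.
No-deviation condition: (34−16)(β+…+β^5) ≥ 38−34, i.e. β+…+β^5 ≥ 2/9.
At β = 3/7: β+…+β^5 = 0.7392 ≥ 0.2222.
So cooperation is sustainable.

Yes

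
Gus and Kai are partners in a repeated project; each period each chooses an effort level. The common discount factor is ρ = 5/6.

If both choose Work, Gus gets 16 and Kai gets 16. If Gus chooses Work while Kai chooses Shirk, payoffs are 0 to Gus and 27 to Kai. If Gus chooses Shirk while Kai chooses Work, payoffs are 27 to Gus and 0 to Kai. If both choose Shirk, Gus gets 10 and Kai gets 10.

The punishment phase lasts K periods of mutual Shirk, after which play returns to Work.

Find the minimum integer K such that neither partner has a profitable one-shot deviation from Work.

Need Σ_{k=1}^{K} ρ^k ≥ (27−16)/(16−10) = 1.8333 at ρ = 5/6.
At K = 2 the sum is 1.5278 < 1.8333; at K = 3 it is 2.1065 ≥ 1.8333.
So the minimum punishment length is K = 3.

3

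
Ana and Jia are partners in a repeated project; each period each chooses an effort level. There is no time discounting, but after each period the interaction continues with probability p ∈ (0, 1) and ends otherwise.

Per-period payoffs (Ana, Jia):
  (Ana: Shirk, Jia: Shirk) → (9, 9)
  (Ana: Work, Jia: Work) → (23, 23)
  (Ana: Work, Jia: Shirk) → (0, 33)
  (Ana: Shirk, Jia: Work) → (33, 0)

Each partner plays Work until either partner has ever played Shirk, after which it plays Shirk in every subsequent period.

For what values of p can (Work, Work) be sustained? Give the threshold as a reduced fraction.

With no time discounting, the continuation probability p plays the role of the discount factor.
Grim-trigger IC: 23/(1−p) ≥ 33 + 9p/(1−p) ⇒ p ≥ (33−23)/(33−9) = 5/12.

5/12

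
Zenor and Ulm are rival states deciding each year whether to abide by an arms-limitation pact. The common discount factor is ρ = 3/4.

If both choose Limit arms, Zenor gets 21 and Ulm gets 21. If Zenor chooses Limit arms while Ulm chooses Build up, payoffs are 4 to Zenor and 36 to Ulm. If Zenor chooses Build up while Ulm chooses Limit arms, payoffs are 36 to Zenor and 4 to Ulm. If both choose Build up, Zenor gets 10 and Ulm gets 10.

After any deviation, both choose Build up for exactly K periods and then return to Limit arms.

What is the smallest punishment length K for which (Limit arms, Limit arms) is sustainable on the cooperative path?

3

No profitable deviation requires (21−10)(ρ+…+ρ^K) ≥ 36−21, i.e. ρ+…+ρ^K ≥ 15/11 ≈ 1.3636.
With ρ = 3/4, the partial sums are K=1: 0.7500, K=2: 1.3125, K=3: 1.7344.
K = 3 is the first length at which the sum reaches 1.3636.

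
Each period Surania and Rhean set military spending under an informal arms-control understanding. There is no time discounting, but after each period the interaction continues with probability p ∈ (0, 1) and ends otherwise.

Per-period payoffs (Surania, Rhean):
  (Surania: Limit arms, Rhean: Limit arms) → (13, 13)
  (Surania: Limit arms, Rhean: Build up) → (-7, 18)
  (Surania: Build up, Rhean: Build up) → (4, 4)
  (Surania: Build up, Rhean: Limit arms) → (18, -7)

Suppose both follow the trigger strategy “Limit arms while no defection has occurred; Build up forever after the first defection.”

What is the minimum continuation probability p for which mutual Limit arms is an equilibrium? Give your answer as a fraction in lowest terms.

Expected cooperation value is 13 + p·13 + p²·13 + … = 13/(1−p); deviation gives 18 + p·4/(1−p).
13 ≥ 18(1−p) + 4p ⇒ 14p ≥ 5 ⇒ p ≥ 5/14.

5/14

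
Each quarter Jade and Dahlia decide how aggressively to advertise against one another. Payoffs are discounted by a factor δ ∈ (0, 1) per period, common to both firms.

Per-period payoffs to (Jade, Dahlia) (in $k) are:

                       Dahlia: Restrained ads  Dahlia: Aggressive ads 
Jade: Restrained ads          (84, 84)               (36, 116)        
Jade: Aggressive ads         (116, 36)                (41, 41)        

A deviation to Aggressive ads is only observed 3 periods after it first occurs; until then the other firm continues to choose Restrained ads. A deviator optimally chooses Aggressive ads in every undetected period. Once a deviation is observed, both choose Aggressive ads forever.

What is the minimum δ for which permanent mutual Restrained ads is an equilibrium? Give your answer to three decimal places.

Deviating for the 3 undetected periods gains 116−84 = 32 per period over cooperation, then loses 84−41 = 43 per period forever once punishment starts.
Gain: 32(1 + δ + … + δ^2); loss: 43·δ^3/(1−δ).
No profitable deviation ⇔ 32(1−δ^3) ≤ 43·δ^3, i.e. δ^3 ≥ 32/(32+43) = 32/75.
Hence δ ≥ (32/75)^(1/3) ≈ 0.753.

0.753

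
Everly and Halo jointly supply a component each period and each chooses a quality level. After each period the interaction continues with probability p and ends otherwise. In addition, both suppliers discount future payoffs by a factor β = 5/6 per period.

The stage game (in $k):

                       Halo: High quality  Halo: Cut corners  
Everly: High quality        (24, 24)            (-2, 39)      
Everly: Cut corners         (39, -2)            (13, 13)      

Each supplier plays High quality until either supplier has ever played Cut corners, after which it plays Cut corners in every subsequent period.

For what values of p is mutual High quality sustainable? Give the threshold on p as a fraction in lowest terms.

Expected continuation weight on next period's payoff is β·p = 5/6·p, which plays the role of the discount factor.
Cooperation requires 5/6·p ≥ (39−24)/(39−13) = 15/26, hence p ≥ 9/13.

9/13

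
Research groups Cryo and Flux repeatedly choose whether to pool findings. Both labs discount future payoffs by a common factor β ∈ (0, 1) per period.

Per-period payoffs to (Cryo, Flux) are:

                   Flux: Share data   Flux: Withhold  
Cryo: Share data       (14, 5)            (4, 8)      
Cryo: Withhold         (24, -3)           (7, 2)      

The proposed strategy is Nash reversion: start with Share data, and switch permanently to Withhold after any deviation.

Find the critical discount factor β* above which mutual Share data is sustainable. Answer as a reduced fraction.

For Cryo: deviation gain 24−14 = 10, per-period punishment loss 14−7 = 7. IC gives β ≥ 10/17.
For Flux: gain 3, loss 3 per period, so β ≥ 3/6 = 1/2.
The tighter constraint is Cryo's, so cooperation needs β ≥ 10/17.

10/17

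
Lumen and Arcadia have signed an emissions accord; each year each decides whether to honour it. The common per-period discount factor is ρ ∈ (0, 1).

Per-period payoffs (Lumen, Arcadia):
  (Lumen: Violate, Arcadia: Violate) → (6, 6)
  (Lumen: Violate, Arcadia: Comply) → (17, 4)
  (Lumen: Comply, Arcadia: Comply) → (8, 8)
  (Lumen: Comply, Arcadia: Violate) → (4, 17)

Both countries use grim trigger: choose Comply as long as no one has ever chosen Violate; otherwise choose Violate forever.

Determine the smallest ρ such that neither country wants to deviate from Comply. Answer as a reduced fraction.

Cooperation forever yields 8 each period: 8/(1−ρ).
Deviating yields 17 once, then 6 forever: 17 + 6ρ/(1−ρ).
No profitable deviation requires 8/(1−ρ) ≥ 17 + 6ρ/(1−ρ).
Multiplying by (1−ρ): 8 ≥ 17(1−ρ) + 6ρ = 17 − 11ρ.
So 11ρ ≥ 9, i.e. ρ ≥ 9/11.

9/11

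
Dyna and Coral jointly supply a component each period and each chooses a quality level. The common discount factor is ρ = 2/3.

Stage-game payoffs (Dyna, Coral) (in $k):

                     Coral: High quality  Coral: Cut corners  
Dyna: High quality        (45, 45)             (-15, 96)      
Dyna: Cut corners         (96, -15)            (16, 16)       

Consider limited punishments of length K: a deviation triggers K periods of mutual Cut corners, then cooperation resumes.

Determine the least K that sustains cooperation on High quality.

No profitable deviation requires (45−16)(ρ+…+ρ^K) ≥ 96−45, i.e. ρ+…+ρ^K ≥ 51/29 ≈ 1.7586.
With ρ = 2/3, the partial sums are K=1: 0.6667, K=2: 1.1111, K=3: 1.4074, K=4: 1.6049, K=5: 1.7366, K=6: 1.8244.
K = 6 is the first length at which the sum reaches 1.7586.

6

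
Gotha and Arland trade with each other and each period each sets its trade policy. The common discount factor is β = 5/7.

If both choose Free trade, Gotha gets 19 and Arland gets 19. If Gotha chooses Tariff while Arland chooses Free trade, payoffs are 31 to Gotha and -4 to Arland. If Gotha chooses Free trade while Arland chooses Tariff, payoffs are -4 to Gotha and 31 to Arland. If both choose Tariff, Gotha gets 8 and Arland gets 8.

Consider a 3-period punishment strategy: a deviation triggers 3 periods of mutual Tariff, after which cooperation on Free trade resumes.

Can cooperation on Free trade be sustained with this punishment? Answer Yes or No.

Comparing payoff streams over the 4 periods until play realigns: cooperate → 19(1+β+…+β^3); deviate → 31 + 8(β+…+β^3).
Cooperation is sustained iff (19−8)(β+…+β^3) ≥ 31−19.
β+…+β^3 = 5/7·(1−(5/7)^3)/(1−5/7) = 1.5889, and (31−19)/(19−8) = 1.0909.
1.5889 ≥ 1.0909, so cooperation is sustainable.

Yes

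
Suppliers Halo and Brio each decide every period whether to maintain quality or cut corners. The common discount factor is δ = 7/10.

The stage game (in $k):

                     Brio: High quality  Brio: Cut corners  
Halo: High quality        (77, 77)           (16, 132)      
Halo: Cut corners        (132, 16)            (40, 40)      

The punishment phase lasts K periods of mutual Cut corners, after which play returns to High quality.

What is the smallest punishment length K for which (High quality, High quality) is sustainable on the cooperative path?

3

IC: δ(1−δ^K)/(1−δ) ≥ (132−77)/(77−40) = 55/37.
With δ = 7/10: need 1 − δ^K ≥ 55/37·(1−7/10)/(7/10), i.e. δ^K ≤ 0.3629.
Since (7/10)^2 = 0.4900 and (7/10)^3 = 0.3430, the smallest such K is 3.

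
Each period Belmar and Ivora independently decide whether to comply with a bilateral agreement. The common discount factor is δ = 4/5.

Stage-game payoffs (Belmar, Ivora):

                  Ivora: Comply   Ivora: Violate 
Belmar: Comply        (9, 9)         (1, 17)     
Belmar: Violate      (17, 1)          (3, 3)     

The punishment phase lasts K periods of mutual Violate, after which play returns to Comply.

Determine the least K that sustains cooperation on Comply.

IC: δ(1−δ^K)/(1−δ) ≥ (17−9)/(9−3) = 4/3.
With δ = 4/5: need 1 − δ^K ≥ 4/3·(1−4/5)/(4/5), i.e. δ^K ≤ 0.6667.
Since (4/5)^1 = 0.8000 and (4/5)^2 = 0.6400, the smallest such K is 2.

2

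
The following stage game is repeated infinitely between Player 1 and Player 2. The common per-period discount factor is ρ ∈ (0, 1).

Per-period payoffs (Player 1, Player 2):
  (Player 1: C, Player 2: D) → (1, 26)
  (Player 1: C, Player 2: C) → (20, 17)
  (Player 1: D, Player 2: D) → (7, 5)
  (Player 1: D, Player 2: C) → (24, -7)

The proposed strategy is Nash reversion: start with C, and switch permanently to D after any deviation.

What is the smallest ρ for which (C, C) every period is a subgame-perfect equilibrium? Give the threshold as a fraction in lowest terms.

For Player 1: deviation gain 24−20 = 4, per-period punishment loss 20−7 = 13. IC gives ρ ≥ 4/17.
For Player 2: gain 9, loss 12 per period, so ρ ≥ 9/21 = 3/7.
The tighter constraint is Player 2's, so cooperation needs ρ ≥ 3/7.

3/7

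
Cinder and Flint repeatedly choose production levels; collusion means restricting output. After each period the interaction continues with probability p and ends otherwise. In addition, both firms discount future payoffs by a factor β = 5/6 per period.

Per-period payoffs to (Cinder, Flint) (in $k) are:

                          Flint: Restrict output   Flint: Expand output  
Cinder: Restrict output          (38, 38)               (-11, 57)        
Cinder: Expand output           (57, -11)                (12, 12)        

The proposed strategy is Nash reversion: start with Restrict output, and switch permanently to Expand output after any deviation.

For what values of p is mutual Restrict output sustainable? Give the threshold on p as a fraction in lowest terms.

38/75

With continuation probability p and discount β, the effective per-period discount factor is βp.
Grim-trigger IC: βp ≥ (57−38)/(57−12) = 19/45.
So p ≥ (19/45)/(5/6) = 38/75.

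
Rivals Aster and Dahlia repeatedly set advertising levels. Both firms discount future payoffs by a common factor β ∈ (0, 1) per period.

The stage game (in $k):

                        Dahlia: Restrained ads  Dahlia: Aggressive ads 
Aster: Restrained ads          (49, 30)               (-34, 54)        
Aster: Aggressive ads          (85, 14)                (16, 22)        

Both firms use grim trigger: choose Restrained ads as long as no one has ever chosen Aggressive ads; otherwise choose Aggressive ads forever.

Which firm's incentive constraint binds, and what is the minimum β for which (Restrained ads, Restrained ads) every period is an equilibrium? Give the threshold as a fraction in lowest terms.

Dahlia; β ≥ 3/4

Aster's threshold: (85−49)/(85−16) = 12/23.
Dahlia's threshold: (54−30)/(54−22) = 3/4.
12/23 < 3/4, so Dahlia binds and β* = 3/4.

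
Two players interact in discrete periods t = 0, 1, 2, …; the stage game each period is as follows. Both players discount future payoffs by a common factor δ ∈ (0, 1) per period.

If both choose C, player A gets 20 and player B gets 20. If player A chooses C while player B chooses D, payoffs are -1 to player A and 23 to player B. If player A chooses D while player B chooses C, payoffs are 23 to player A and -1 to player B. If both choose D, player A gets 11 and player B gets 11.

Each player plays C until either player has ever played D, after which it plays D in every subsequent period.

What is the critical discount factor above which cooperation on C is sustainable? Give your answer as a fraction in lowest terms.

1/4

One-period gain from deviating is 23 − 20 = 3. The loss is 20 − 11 = 9 in every subsequent period, with present value 9·δ/(1−δ).
Deviation is unprofitable when 9·δ/(1−δ) ≥ 3, i.e. δ/(1−δ) ≥ 1/3.
Equivalently δ ≥ 3/(3+9) = 1/4.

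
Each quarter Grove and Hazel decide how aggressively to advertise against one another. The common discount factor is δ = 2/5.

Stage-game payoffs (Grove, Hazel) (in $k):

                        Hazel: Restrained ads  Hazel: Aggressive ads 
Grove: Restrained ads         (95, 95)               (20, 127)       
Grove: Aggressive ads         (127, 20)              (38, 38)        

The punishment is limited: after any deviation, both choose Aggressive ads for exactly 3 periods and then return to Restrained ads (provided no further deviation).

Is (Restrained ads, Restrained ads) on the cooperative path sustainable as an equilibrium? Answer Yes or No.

Yes

A one-shot deviation gives 127 now, then 38 for 3 periods, then back to 95.
Gain from deviating: (127−95) today; loss: (95−38) in each of the next 3 periods.
No-deviation condition: (95−38)(δ+…+δ^3) ≥ 127−95, i.e. δ+…+δ^3 ≥ 32/57.
At δ = 2/5: δ+…+δ^3 = 0.6240 ≥ 0.5614.
So cooperation is sustainable.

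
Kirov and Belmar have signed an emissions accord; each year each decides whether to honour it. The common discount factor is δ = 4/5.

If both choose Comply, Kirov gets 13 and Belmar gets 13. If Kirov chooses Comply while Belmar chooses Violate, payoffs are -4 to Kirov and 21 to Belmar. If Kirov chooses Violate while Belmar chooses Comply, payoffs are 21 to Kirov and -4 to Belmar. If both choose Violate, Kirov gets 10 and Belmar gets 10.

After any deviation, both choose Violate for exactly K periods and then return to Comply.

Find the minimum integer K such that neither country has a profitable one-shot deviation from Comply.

IC: δ(1−δ^K)/(1−δ) ≥ (21−13)/(13−10) = 8/3.
With δ = 4/5: need 1 − δ^K ≥ 8/3·(1−4/5)/(4/5), i.e. δ^K ≤ 0.3333.
Since (4/5)^4 = 0.4096 and (4/5)^5 = 0.3277, the smallest such K is 5.

5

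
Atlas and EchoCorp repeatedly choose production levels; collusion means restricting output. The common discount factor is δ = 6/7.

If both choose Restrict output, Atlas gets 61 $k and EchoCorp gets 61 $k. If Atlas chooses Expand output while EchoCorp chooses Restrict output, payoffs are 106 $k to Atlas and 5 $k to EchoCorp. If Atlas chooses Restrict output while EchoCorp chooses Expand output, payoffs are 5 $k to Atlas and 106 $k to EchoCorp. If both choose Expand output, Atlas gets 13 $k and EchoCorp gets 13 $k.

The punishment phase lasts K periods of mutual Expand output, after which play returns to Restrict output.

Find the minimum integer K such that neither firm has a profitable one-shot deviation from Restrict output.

Need Σ_{k=1}^{K} δ^k ≥ (106−61)/(61−13) = 0.9375 at δ = 6/7.
At K = 1 the sum is 0.8571 < 0.9375; at K = 2 it is 1.5918 ≥ 0.9375.
So the minimum punishment length is K = 2.

2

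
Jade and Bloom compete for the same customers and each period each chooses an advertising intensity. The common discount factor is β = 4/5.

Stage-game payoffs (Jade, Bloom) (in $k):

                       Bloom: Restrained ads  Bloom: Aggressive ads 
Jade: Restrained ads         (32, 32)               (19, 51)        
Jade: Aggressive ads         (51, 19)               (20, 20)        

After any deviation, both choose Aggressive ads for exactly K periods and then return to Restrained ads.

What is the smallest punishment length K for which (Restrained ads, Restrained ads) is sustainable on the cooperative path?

3

No profitable deviation requires (32−20)(β+…+β^K) ≥ 51−32, i.e. β+…+β^K ≥ 19/12 ≈ 1.5833.
With β = 4/5, the partial sums are K=1: 0.8000, K=2: 1.4400, K=3: 1.9520.
K = 3 is the first length at which the sum reaches 1.5833.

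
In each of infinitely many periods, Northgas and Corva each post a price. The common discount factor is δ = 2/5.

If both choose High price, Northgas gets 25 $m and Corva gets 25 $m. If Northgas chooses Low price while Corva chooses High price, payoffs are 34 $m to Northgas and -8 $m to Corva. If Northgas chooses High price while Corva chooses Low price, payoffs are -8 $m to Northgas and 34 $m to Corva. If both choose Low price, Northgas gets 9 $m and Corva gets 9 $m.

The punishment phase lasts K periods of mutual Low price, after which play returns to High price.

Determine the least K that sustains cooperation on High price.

3

IC: δ(1−δ^K)/(1−δ) ≥ (34−25)/(25−9) = 9/16.
With δ = 2/5: need 1 − δ^K ≥ 9/16·(1−2/5)/(2/5), i.e. δ^K ≤ 0.1563.
Since (2/5)^2 = 0.1600 and (2/5)^3 = 0.0640, the smallest such K is 3.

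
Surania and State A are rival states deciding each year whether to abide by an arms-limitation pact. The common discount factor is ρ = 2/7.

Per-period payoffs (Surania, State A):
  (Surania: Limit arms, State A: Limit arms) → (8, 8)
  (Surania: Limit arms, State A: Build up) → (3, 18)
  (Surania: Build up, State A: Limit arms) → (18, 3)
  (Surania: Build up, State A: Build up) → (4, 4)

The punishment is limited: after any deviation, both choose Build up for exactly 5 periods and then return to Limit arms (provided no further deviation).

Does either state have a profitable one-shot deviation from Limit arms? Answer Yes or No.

Yes

A one-shot deviation gives 18 now, then 4 for 5 periods, then back to 8.
Gain from deviating: (18−8) today; loss: (8−4) in each of the next 5 periods.
No-deviation condition: (8−4)(ρ+…+ρ^5) ≥ 18−8, i.e. ρ+…+ρ^5 ≥ 5/2.
At ρ = 2/7: ρ+…+ρ^5 = 0.3992 < 2.5000.
So cooperation is not sustainable.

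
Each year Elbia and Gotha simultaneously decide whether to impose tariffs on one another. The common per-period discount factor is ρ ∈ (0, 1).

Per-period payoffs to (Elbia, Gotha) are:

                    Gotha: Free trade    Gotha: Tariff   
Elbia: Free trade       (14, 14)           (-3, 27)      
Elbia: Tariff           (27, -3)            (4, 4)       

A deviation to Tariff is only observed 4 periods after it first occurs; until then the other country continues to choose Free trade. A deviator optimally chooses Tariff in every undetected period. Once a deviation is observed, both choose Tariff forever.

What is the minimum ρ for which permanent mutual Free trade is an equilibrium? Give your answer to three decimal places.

0.867

The best deviation is to choose Tariff for all 4 undetected periods, earning 27 each, then 4 forever once detected.
Deviation value: 27(1−ρ^4)/(1−ρ) + 4ρ^4/(1−ρ); cooperation value: 14/(1−ρ).
IC: 14 ≥ 27(1−ρ^4) + 4ρ^4 = 27 − 23ρ^4.
So ρ^4 ≥ 13/23, giving ρ ≥ (13/23)^(1/4) ≈ 0.867.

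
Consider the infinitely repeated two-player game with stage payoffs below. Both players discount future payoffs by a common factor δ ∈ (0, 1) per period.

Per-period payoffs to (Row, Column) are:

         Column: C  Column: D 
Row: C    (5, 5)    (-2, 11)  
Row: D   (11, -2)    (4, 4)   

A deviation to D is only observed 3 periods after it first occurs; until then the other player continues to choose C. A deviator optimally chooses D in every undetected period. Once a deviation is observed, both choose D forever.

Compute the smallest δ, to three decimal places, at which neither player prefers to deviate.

A deviator earns 11 for 3 periods, then 4 forever; cooperating earns 5 forever. Multiplying the IC by (1−δ):
5 ≥ 11(1−δ^3) + 4δ^3, so 7·δ^3 ≥ 6 and δ^3 ≥ 6/7.
δ ≥ (6/7)^(1/3) ≈ 0.950.

0.950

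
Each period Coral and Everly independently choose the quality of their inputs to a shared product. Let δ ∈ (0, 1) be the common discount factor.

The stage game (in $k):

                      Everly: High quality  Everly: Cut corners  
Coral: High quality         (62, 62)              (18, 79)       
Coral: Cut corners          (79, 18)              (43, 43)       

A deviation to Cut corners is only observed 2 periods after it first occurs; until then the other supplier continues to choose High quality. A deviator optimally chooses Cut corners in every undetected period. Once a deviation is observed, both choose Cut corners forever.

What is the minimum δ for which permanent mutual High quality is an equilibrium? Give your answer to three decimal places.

0.687

The best deviation is to choose Cut corners for all 2 undetected periods, earning 79 each, then 43 forever once detected.
Deviation value: 79(1−δ^2)/(1−δ) + 43δ^2/(1−δ); cooperation value: 62/(1−δ).
IC: 62 ≥ 79(1−δ^2) + 43δ^2 = 79 − 36δ^2.
So δ^2 ≥ 17/36, giving δ ≥ (17/36)^(1/2) ≈ 0.687.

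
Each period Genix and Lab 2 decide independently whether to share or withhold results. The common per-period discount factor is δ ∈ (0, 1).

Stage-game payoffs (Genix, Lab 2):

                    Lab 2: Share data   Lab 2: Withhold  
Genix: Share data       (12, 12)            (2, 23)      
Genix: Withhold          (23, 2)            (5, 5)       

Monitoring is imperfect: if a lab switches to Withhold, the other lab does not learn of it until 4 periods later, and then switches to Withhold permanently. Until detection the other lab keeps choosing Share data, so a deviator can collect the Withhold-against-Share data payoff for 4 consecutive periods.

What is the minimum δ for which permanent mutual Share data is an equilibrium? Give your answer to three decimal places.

0.884

Deviating for the 4 undetected periods gains 23−12 = 11 per period over cooperation, then loses 12−5 = 7 per period forever once punishment starts.
Gain: 11(1 + δ + … + δ^3); loss: 7·δ^4/(1−δ).
No profitable deviation ⇔ 11(1−δ^4) ≤ 7·δ^4, i.e. δ^4 ≥ 11/(11+7) = 11/18.
Hence δ ≥ (11/18)^(1/4) ≈ 0.884.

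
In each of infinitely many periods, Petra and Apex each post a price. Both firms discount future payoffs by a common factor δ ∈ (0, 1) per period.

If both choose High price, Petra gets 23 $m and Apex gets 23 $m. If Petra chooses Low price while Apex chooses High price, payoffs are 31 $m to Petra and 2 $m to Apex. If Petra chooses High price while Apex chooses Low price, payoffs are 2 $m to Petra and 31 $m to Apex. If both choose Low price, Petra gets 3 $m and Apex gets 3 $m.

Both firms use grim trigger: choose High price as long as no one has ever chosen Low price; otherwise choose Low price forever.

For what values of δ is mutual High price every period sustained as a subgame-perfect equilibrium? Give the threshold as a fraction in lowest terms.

Cooperation forever yields 23 each period: 23/(1−δ).
Deviating yields 31 once, then 3 forever: 31 + 3δ/(1−δ).
No profitable deviation requires 23/(1−δ) ≥ 31 + 3δ/(1−δ).
Multiplying by (1−δ): 23 ≥ 31(1−δ) + 3δ = 31 − 28δ.
So 28δ ≥ 8, i.e. δ ≥ 8/28 = 2/7.

2/7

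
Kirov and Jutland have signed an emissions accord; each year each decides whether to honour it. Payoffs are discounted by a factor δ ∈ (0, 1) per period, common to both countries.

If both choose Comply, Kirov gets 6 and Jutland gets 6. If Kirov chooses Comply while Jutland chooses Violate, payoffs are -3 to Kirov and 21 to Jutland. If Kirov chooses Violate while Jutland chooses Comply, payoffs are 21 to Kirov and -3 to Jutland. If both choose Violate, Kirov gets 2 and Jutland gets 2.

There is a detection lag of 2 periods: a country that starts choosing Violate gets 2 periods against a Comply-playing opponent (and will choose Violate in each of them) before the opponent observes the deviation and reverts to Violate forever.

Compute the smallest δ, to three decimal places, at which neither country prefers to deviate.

0.889

Deviating for the 2 undetected periods gains 21−6 = 15 per period over cooperation, then loses 6−2 = 4 per period forever once punishment starts.
Gain: 15(1 + δ + … + δ^1); loss: 4·δ^2/(1−δ).
No profitable deviation ⇔ 15(1−δ^2) ≤ 4·δ^2, i.e. δ^2 ≥ 15/(15+4) = 15/19.
Hence δ ≥ (15/19)^(1/2) ≈ 0.889.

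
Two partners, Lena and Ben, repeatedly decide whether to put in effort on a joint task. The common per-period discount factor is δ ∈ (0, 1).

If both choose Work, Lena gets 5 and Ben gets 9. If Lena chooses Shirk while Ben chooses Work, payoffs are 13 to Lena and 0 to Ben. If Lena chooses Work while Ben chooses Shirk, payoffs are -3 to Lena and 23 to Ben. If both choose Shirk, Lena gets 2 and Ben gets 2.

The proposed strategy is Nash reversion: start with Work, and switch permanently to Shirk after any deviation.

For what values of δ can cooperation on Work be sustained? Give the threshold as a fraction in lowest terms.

For Lena: deviation gain 13−5 = 8, per-period punishment loss 5−2 = 3. IC gives δ ≥ 8/11.
For Ben: gain 14, loss 7 per period, so δ ≥ 14/21 = 2/3.
The tighter constraint is Lena's, so cooperation needs δ ≥ 8/11.

8/11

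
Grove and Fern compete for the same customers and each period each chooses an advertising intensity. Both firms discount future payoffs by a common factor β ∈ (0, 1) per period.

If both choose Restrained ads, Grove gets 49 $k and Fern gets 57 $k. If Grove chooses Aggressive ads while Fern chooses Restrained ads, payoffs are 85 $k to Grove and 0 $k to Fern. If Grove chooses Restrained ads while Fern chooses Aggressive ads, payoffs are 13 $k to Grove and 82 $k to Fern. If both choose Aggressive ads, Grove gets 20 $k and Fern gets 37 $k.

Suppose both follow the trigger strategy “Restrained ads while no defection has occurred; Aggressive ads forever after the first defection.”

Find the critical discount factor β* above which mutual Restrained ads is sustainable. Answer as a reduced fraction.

Grove: cooperation gives 49 each period; deviation gives 85 once then 20 forever.
  49/(1−β) ≥ 85 + 20β/(1−β) ⇒ β ≥ 36/65.
Fern: cooperation gives 57 each period; deviation gives 82 once then 37 forever.
  β ≥ 25/45 = 5/9.
Both must hold, so the binding constraint is Fern's: β ≥ 5/9.

5/9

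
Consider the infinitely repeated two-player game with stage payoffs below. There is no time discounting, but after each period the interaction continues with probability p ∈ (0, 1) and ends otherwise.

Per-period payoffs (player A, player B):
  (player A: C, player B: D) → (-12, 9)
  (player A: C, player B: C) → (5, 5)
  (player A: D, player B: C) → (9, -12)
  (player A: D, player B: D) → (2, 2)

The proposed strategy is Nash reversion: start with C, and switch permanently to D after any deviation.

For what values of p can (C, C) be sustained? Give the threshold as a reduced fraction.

Expected cooperation value is 5 + p·5 + p²·5 + … = 5/(1−p); deviation gives 9 + p·2/(1−p).
5 ≥ 9(1−p) + 2p ⇒ 7p ≥ 4 ⇒ p ≥ 4/7.

4/7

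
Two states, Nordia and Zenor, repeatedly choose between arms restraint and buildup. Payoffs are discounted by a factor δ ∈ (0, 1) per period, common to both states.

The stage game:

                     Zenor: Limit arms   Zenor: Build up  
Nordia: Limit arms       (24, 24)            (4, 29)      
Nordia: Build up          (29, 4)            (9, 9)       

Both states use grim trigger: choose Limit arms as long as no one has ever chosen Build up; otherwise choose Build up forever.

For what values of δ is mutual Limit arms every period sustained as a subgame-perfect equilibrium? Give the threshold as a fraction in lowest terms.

One-period gain from deviating is 29 − 24 = 5. The loss is 24 − 9 = 15 in every subsequent period, with present value 15·δ/(1−δ).
Deviation is unprofitable when 15·δ/(1−δ) ≥ 5, i.e. δ/(1−δ) ≥ 1/3.
Equivalently δ ≥ 5/(5+15) = 1/4.

1/4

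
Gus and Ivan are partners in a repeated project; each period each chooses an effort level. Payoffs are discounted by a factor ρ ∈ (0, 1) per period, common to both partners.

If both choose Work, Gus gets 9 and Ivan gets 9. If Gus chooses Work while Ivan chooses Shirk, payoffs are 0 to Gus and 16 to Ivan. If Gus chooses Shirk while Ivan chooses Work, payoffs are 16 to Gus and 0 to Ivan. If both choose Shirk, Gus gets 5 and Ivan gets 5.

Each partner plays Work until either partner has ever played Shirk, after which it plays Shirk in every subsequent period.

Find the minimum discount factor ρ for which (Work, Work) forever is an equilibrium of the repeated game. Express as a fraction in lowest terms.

7/11

Under grim trigger the critical discount factor is (T−C)/(T−P) with T = 16, C = 9, P = 5.
ρ* = (16−9)/(16−5) = 7/11.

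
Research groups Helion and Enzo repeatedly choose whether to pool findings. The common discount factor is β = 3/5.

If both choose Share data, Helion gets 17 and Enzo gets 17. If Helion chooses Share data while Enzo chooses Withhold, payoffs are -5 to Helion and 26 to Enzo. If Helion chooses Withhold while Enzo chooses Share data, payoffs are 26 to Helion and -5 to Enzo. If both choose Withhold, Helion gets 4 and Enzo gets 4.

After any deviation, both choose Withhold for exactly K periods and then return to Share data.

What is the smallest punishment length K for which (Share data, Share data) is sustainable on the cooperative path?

Need Σ_{k=1}^{K} β^k ≥ (26−17)/(17−4) = 0.6923 at β = 3/5.
At K = 1 the sum is 0.6000 < 0.6923; at K = 2 it is 0.9600 ≥ 0.6923.
So the minimum punishment length is K = 2.

2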